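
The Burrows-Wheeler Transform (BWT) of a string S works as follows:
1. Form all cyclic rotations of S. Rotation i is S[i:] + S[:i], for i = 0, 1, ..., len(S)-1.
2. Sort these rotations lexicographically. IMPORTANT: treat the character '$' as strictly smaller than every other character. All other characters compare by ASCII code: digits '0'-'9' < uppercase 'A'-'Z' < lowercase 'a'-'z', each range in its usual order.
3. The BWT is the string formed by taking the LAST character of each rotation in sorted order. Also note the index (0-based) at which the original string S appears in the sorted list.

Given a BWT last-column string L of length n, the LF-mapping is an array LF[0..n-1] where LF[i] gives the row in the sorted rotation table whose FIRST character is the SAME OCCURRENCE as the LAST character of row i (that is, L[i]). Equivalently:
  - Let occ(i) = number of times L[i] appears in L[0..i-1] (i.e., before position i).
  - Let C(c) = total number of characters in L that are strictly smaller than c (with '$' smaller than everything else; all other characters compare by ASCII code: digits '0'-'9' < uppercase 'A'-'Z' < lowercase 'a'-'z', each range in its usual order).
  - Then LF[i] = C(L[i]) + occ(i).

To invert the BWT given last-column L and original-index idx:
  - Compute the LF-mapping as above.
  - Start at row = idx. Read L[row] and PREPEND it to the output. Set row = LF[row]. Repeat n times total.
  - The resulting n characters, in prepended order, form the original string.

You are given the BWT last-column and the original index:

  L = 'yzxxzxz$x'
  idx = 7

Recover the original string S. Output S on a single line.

Answer: zxzzxxxy$

Derivation:
LF mapping: 5 6 1 2 7 3 8 0 4
Walk LF starting at row 7, prepending L[row]:
  step 1: row=7, L[7]='$', prepend. Next row=LF[7]=0
  step 2: row=0, L[0]='y', prepend. Next row=LF[0]=5
  step 3: row=5, L[5]='x', prepend. Next row=LF[5]=3
  step 4: row=3, L[3]='x', prepend. Next row=LF[3]=2
  step 5: row=2, L[2]='x', prepend. Next row=LF[2]=1
  step 6: row=1, L[1]='z', prepend. Next row=LF[1]=6
  step 7: row=6, L[6]='z', prepend. Next row=LF[6]=8
  step 8: row=8, L[8]='x', prepend. Next row=LF[8]=4
  step 9: row=4, L[4]='z', prepend. Next row=LF[4]=7
Reversed output: zxzzxxxy$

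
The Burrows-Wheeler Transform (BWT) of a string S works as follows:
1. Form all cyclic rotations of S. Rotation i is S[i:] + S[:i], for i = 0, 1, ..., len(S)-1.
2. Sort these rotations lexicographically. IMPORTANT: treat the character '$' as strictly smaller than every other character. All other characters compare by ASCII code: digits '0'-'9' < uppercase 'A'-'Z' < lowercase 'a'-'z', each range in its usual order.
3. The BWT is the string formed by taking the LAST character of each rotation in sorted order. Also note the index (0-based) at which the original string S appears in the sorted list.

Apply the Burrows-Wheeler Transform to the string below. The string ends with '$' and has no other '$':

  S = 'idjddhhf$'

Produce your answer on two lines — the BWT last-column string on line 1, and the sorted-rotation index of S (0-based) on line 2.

Answer: fjdihhd$d
7

Derivation:
All 9 rotations (rotation i = S[i:]+S[:i]):
  rot[0] = idjddhhf$
  rot[1] = djddhhf$i
  rot[2] = jddhhf$id
  rot[3] = ddhhf$idj
  rot[4] = dhhf$idjd
  rot[5] = hhf$idjdd
  rot[6] = hf$idjddh
  rot[7] = f$idjddhh
  rot[8] = $idjddhhf
Sorted (with $ < everything):
  sorted[0] = $idjddhhf  (last char: 'f')
  sorted[1] = ddhhf$idj  (last char: 'j')
  sorted[2] = dhhf$idjd  (last char: 'd')
  sorted[3] = djddhhf$i  (last char: 'i')
  sorted[4] = f$idjddhh  (last char: 'h')
  sorted[5] = hf$idjddh  (last char: 'h')
  sorted[6] = hhf$idjdd  (last char: 'd')
  sorted[7] = idjddhhf$  (last char: '$')
  sorted[8] = jddhhf$id  (last char: 'd')
Last column: fjdihhd$d
Original string S is at sorted index 7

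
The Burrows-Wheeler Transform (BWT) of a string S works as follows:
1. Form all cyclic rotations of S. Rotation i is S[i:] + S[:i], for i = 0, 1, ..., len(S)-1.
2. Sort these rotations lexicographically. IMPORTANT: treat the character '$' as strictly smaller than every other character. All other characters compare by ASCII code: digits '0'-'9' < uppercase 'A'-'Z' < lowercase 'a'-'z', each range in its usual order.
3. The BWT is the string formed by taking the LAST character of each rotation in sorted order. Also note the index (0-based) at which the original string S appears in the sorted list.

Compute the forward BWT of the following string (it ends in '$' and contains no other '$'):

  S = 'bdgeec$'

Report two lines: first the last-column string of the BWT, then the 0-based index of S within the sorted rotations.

All 7 rotations (rotation i = S[i:]+S[:i]):
  rot[0] = bdgeec$
  rot[1] = dgeec$b
  rot[2] = geec$bd
  rot[3] = eec$bdg
  rot[4] = ec$bdge
  rot[5] = c$bdgee
  rot[6] = $bdgeec
Sorted (with $ < everything):
  sorted[0] = $bdgeec  (last char: 'c')
  sorted[1] = bdgeec$  (last char: '$')
  sorted[2] = c$bdgee  (last char: 'e')
  sorted[3] = dgeec$b  (last char: 'b')
  sorted[4] = ec$bdge  (last char: 'e')
  sorted[5] = eec$bdg  (last char: 'g')
  sorted[6] = geec$bd  (last char: 'd')
Last column: c$ebegd
Original string S is at sorted index 1

Answer: c$ebegd
1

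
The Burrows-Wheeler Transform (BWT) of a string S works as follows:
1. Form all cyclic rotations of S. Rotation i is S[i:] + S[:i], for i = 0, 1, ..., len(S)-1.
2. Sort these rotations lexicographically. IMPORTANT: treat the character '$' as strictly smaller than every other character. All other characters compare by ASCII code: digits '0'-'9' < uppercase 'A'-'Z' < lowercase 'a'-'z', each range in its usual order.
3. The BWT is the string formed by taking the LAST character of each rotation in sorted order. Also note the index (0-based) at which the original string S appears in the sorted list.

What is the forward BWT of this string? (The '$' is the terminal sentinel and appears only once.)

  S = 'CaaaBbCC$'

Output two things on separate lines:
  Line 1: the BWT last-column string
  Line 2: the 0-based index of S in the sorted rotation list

All 9 rotations (rotation i = S[i:]+S[:i]):
  rot[0] = CaaaBbCC$
  rot[1] = aaaBbCC$C
  rot[2] = aaBbCC$Ca
  rot[3] = aBbCC$Caa
  rot[4] = BbCC$Caaa
  rot[5] = bCC$CaaaB
  rot[6] = CC$CaaaBb
  rot[7] = C$CaaaBbC
  rot[8] = $CaaaBbCC
Sorted (with $ < everything):
  sorted[0] = $CaaaBbCC  (last char: 'C')
  sorted[1] = BbCC$Caaa  (last char: 'a')
  sorted[2] = C$CaaaBbC  (last char: 'C')
  sorted[3] = CC$CaaaBb  (last char: 'b')
  sorted[4] = CaaaBbCC$  (last char: '$')
  sorted[5] = aBbCC$Caa  (last char: 'a')
  sorted[6] = aaBbCC$Ca  (last char: 'a')
  sorted[7] = aaaBbCC$C  (last char: 'C')
  sorted[8] = bCC$CaaaB  (last char: 'B')
Last column: CaCb$aaCB
Original string S is at sorted index 4

Answer: CaCb$aaCB
4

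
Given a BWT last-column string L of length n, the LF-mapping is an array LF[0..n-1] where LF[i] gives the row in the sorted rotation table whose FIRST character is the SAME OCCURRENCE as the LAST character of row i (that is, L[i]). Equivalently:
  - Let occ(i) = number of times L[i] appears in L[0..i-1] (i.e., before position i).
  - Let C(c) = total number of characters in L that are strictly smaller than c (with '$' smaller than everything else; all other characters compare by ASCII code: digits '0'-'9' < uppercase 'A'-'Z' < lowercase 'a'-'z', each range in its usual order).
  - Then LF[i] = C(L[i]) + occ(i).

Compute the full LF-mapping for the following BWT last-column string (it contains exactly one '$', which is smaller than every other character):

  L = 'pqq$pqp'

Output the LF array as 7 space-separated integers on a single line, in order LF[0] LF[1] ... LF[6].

Char counts: '$':1, 'p':3, 'q':3
C (first-col start): C('$')=0, C('p')=1, C('q')=4
L[0]='p': occ=0, LF[0]=C('p')+0=1+0=1
L[1]='q': occ=0, LF[1]=C('q')+0=4+0=4
L[2]='q': occ=1, LF[2]=C('q')+1=4+1=5
L[3]='$': occ=0, LF[3]=C('$')+0=0+0=0
L[4]='p': occ=1, LF[4]=C('p')+1=1+1=2
L[5]='q': occ=2, LF[5]=C('q')+2=4+2=6
L[6]='p': occ=2, LF[6]=C('p')+2=1+2=3

Answer: 1 4 5 0 2 6 3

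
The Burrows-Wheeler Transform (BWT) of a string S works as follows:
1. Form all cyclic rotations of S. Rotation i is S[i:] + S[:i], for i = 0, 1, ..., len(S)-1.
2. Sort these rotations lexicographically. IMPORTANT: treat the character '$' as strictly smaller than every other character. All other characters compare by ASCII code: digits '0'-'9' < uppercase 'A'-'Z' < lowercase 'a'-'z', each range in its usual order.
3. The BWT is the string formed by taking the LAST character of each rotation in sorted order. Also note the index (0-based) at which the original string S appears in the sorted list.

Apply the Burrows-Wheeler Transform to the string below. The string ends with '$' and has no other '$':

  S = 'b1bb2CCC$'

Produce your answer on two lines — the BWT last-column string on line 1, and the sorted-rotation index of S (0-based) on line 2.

Answer: CbbCC2$b1
6

Derivation:
All 9 rotations (rotation i = S[i:]+S[:i]):
  rot[0] = b1bb2CCC$
  rot[1] = 1bb2CCC$b
  rot[2] = bb2CCC$b1
  rot[3] = b2CCC$b1b
  rot[4] = 2CCC$b1bb
  rot[5] = CCC$b1bb2
  rot[6] = CC$b1bb2C
  rot[7] = C$b1bb2CC
  rot[8] = $b1bb2CCC
Sorted (with $ < everything):
  sorted[0] = $b1bb2CCC  (last char: 'C')
  sorted[1] = 1bb2CCC$b  (last char: 'b')
  sorted[2] = 2CCC$b1bb  (last char: 'b')
  sorted[3] = C$b1bb2CC  (last char: 'C')
  sorted[4] = CC$b1bb2C  (last char: 'C')
  sorted[5] = CCC$b1bb2  (last char: '2')
  sorted[6] = b1bb2CCC$  (last char: '$')
  sorted[7] = b2CCC$b1b  (last char: 'b')
  sorted[8] = bb2CCC$b1  (last char: '1')
Last column: CbbCC2$b1
Original string S is at sorted index 6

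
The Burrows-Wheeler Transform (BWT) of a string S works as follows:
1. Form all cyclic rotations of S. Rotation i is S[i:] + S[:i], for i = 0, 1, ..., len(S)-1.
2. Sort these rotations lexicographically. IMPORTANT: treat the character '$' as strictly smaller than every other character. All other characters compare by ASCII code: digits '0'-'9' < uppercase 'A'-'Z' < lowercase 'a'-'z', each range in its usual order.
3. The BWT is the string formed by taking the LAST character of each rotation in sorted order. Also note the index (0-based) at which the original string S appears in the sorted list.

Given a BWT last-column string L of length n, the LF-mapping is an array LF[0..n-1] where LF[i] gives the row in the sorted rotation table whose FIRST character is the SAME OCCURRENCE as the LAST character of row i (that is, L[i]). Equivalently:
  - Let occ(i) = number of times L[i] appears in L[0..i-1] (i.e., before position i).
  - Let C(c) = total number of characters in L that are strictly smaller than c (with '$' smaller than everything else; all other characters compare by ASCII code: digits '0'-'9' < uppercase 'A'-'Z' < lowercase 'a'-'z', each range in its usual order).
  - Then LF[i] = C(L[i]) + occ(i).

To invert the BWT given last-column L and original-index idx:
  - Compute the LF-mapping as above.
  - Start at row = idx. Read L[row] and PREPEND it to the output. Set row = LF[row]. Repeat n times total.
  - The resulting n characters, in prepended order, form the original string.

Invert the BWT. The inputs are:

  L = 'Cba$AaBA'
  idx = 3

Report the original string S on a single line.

Answer: BaaAbAC$

Derivation:
LF mapping: 4 7 5 0 1 6 3 2
Walk LF starting at row 3, prepending L[row]:
  step 1: row=3, L[3]='$', prepend. Next row=LF[3]=0
  step 2: row=0, L[0]='C', prepend. Next row=LF[0]=4
  step 3: row=4, L[4]='A', prepend. Next row=LF[4]=1
  step 4: row=1, L[1]='b', prepend. Next row=LF[1]=7
  step 5: row=7, L[7]='A', prepend. Next row=LF[7]=2
  step 6: row=2, L[2]='a', prepend. Next row=LF[2]=5
  step 7: row=5, L[5]='a', prepend. Next row=LF[5]=6
  step 8: row=6, L[6]='B', prepend. Next row=LF[6]=3
Reversed output: BaaAbAC$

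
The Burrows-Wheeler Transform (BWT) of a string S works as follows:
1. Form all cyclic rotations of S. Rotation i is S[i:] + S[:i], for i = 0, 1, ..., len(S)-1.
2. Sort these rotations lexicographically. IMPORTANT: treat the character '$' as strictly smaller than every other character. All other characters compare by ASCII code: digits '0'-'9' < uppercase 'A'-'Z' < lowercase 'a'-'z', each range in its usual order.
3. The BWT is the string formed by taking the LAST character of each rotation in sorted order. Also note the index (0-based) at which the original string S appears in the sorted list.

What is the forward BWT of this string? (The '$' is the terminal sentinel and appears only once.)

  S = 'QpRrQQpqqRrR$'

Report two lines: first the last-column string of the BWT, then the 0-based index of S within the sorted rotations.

All 13 rotations (rotation i = S[i:]+S[:i]):
  rot[0] = QpRrQQpqqRrR$
  rot[1] = pRrQQpqqRrR$Q
  rot[2] = RrQQpqqRrR$Qp
  rot[3] = rQQpqqRrR$QpR
  rot[4] = QQpqqRrR$QpRr
  rot[5] = QpqqRrR$QpRrQ
  rot[6] = pqqRrR$QpRrQQ
  rot[7] = qqRrR$QpRrQQp
  rot[8] = qRrR$QpRrQQpq
  rot[9] = RrR$QpRrQQpqq
  rot[10] = rR$QpRrQQpqqR
  rot[11] = R$QpRrQQpqqRr
  rot[12] = $QpRrQQpqqRrR
Sorted (with $ < everything):
  sorted[0] = $QpRrQQpqqRrR  (last char: 'R')
  sorted[1] = QQpqqRrR$QpRr  (last char: 'r')
  sorted[2] = QpRrQQpqqRrR$  (last char: '$')
  sorted[3] = QpqqRrR$QpRrQ  (last char: 'Q')
  sorted[4] = R$QpRrQQpqqRr  (last char: 'r')
  sorted[5] = RrQQpqqRrR$Qp  (last char: 'p')
  sorted[6] = RrR$QpRrQQpqq  (last char: 'q')
  sorted[7] = pRrQQpqqRrR$Q  (last char: 'Q')
  sorted[8] = pqqRrR$QpRrQQ  (last char: 'Q')
  sorted[9] = qRrR$QpRrQQpq  (last char: 'q')
  sorted[10] = qqRrR$QpRrQQp  (last char: 'p')
  sorted[11] = rQQpqqRrR$QpR  (last char: 'R')
  sorted[12] = rR$QpRrQQpqqR  (last char: 'R')
Last column: Rr$QrpqQQqpRR
Original string S is at sorted index 2

Answer: Rr$QrpqQQqpRR
2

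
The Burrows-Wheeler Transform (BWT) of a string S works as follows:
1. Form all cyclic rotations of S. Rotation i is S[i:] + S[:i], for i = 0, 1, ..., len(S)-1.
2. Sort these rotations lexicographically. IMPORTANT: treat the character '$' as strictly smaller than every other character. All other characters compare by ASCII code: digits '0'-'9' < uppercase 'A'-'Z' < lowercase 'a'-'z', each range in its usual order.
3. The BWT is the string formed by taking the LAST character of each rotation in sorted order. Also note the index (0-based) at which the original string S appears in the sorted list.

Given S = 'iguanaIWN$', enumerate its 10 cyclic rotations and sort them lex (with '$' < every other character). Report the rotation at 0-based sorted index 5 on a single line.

Answer: anaIWN$igu

Derivation:
All 10 rotations (rotation i = S[i:]+S[:i]):
  rot[0] = iguanaIWN$
  rot[1] = guanaIWN$i
  rot[2] = uanaIWN$ig
  rot[3] = anaIWN$igu
  rot[4] = naIWN$igua
  rot[5] = aIWN$iguan
  rot[6] = IWN$iguana
  rot[7] = WN$iguanaI
  rot[8] = N$iguanaIW
  rot[9] = $iguanaIWN
Sorted (with $ < everything):
  sorted[0] = $iguanaIWN
  sorted[1] = IWN$iguana
  sorted[2] = N$iguanaIW
  sorted[3] = WN$iguanaI
  sorted[4] = aIWN$iguan
  sorted[5] = anaIWN$igu
  sorted[6] = guanaIWN$i
  sorted[7] = iguanaIWN$
  sorted[8] = naIWN$igua
  sorted[9] = uanaIWN$ig
sorted[5] = anaIWN$igu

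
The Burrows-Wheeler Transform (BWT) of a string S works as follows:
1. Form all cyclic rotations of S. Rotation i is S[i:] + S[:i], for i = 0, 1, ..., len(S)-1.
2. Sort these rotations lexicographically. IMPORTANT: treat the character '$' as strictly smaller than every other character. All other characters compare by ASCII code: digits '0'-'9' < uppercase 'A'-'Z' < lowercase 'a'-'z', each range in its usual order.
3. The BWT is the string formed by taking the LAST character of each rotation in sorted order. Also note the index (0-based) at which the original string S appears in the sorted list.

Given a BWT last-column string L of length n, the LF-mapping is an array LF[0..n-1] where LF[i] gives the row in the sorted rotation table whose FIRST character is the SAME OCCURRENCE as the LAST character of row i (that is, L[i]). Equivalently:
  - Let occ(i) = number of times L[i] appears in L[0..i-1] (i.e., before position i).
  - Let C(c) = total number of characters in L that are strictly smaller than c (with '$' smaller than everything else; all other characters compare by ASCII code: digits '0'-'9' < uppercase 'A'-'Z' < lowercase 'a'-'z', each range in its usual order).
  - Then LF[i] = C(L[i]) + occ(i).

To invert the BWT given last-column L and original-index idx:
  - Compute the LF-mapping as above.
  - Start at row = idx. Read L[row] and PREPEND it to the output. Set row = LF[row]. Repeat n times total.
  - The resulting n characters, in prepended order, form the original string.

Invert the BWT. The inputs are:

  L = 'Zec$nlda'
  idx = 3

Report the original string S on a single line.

LF mapping: 1 5 3 0 7 6 4 2
Walk LF starting at row 3, prepending L[row]:
  step 1: row=3, L[3]='$', prepend. Next row=LF[3]=0
  step 2: row=0, L[0]='Z', prepend. Next row=LF[0]=1
  step 3: row=1, L[1]='e', prepend. Next row=LF[1]=5
  step 4: row=5, L[5]='l', prepend. Next row=LF[5]=6
  step 5: row=6, L[6]='d', prepend. Next row=LF[6]=4
  step 6: row=4, L[4]='n', prepend. Next row=LF[4]=7
  step 7: row=7, L[7]='a', prepend. Next row=LF[7]=2
  step 8: row=2, L[2]='c', prepend. Next row=LF[2]=3
Reversed output: candleZ$

Answer: candleZ$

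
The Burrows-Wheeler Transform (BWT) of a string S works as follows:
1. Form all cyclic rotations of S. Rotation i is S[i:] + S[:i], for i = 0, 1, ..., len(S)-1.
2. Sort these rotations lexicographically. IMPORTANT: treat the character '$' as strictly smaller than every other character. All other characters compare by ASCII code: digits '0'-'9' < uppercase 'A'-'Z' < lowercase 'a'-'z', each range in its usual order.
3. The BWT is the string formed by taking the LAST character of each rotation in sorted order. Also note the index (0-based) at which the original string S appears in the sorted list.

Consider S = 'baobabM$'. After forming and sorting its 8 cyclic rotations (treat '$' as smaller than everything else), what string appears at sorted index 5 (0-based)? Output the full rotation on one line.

All 8 rotations (rotation i = S[i:]+S[:i]):
  rot[0] = baobabM$
  rot[1] = aobabM$b
  rot[2] = obabM$ba
  rot[3] = babM$bao
  rot[4] = abM$baob
  rot[5] = bM$baoba
  rot[6] = M$baobab
  rot[7] = $baobabM
Sorted (with $ < everything):
  sorted[0] = $baobabM
  sorted[1] = M$baobab
  sorted[2] = abM$baob
  sorted[3] = aobabM$b
  sorted[4] = bM$baoba
  sorted[5] = babM$bao
  sorted[6] = baobabM$
  sorted[7] = obabM$ba
sorted[5] = babM$bao

Answer: babM$bao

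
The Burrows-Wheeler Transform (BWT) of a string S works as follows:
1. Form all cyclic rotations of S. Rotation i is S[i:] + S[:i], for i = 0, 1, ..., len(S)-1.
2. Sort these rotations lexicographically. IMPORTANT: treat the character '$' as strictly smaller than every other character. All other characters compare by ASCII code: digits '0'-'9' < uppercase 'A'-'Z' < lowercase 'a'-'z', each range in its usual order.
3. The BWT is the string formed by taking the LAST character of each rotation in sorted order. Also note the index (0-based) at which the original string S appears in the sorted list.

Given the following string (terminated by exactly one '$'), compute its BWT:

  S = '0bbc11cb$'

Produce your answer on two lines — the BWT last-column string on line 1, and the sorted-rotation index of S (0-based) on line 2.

All 9 rotations (rotation i = S[i:]+S[:i]):
  rot[0] = 0bbc11cb$
  rot[1] = bbc11cb$0
  rot[2] = bc11cb$0b
  rot[3] = c11cb$0bb
  rot[4] = 11cb$0bbc
  rot[5] = 1cb$0bbc1
  rot[6] = cb$0bbc11
  rot[7] = b$0bbc11c
  rot[8] = $0bbc11cb
Sorted (with $ < everything):
  sorted[0] = $0bbc11cb  (last char: 'b')
  sorted[1] = 0bbc11cb$  (last char: '$')
  sorted[2] = 11cb$0bbc  (last char: 'c')
  sorted[3] = 1cb$0bbc1  (last char: '1')
  sorted[4] = b$0bbc11c  (last char: 'c')
  sorted[5] = bbc11cb$0  (last char: '0')
  sorted[6] = bc11cb$0b  (last char: 'b')
  sorted[7] = c11cb$0bb  (last char: 'b')
  sorted[8] = cb$0bbc11  (last char: '1')
Last column: b$c1c0bb1
Original string S is at sorted index 1

Answer: b$c1c0bb1
1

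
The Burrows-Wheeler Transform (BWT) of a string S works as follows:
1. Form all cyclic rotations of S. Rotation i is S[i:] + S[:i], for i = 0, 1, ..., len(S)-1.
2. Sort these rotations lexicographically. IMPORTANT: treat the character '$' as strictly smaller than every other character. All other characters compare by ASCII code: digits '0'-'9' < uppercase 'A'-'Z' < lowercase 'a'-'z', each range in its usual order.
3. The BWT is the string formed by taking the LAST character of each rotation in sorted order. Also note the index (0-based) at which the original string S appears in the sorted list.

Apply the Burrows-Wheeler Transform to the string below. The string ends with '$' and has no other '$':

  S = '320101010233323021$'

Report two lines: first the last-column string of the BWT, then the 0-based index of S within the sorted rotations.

All 19 rotations (rotation i = S[i:]+S[:i]):
  rot[0] = 320101010233323021$
  rot[1] = 20101010233323021$3
  rot[2] = 0101010233323021$32
  rot[3] = 101010233323021$320
  rot[4] = 01010233323021$3201
  rot[5] = 1010233323021$32010
  rot[6] = 010233323021$320101
  rot[7] = 10233323021$3201010
  rot[8] = 0233323021$32010101
  rot[9] = 233323021$320101010
  rot[10] = 33323021$3201010102
  rot[11] = 3323021$32010101023
  rot[12] = 323021$320101010233
  rot[13] = 23021$3201010102333
  rot[14] = 3021$32010101023332
  rot[15] = 021$320101010233323
  rot[16] = 21$3201010102333230
  rot[17] = 1$32010101023332302
  rot[18] = $320101010233323021
Sorted (with $ < everything):
  sorted[0] = $320101010233323021  (last char: '1')
  sorted[1] = 0101010233323021$32  (last char: '2')
  sorted[2] = 01010233323021$3201  (last char: '1')
  sorted[3] = 010233323021$320101  (last char: '1')
  sorted[4] = 021$320101010233323  (last char: '3')
  sorted[5] = 0233323021$32010101  (last char: '1')
  sorted[6] = 1$32010101023332302  (last char: '2')
  sorted[7] = 101010233323021$320  (last char: '0')
  sorted[8] = 1010233323021$32010  (last char: '0')
  sorted[9] = 10233323021$3201010  (last char: '0')
  sorted[10] = 20101010233323021$3  (last char: '3')
  sorted[11] = 21$3201010102333230  (last char: '0')
  sorted[12] = 23021$3201010102333  (last char: '3')
  sorted[13] = 233323021$320101010  (last char: '0')
  sorted[14] = 3021$32010101023332  (last char: '2')
  sorted[15] = 320101010233323021$  (last char: '$')
  sorted[16] = 323021$320101010233  (last char: '3')
  sorted[17] = 3323021$32010101023  (last char: '3')
  sorted[18] = 33323021$3201010102  (last char: '2')
Last column: 121131200030302$332
Original string S is at sorted index 15

Answer: 121131200030302$332
15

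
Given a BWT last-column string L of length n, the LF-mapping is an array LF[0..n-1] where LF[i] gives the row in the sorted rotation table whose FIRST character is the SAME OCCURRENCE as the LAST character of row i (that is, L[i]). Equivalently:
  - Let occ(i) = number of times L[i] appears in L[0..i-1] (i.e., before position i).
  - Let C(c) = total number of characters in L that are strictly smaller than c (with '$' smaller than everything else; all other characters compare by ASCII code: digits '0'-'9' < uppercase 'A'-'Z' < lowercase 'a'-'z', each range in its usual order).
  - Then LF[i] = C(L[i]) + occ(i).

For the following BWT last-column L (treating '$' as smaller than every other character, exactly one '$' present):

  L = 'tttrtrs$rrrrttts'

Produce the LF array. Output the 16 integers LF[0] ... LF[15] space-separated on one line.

Char counts: '$':1, 'r':6, 's':2, 't':7
C (first-col start): C('$')=0, C('r')=1, C('s')=7, C('t')=9
L[0]='t': occ=0, LF[0]=C('t')+0=9+0=9
L[1]='t': occ=1, LF[1]=C('t')+1=9+1=10
L[2]='t': occ=2, LF[2]=C('t')+2=9+2=11
L[3]='r': occ=0, LF[3]=C('r')+0=1+0=1
L[4]='t': occ=3, LF[4]=C('t')+3=9+3=12
L[5]='r': occ=1, LF[5]=C('r')+1=1+1=2
L[6]='s': occ=0, LF[6]=C('s')+0=7+0=7
L[7]='$': occ=0, LF[7]=C('$')+0=0+0=0
L[8]='r': occ=2, LF[8]=C('r')+2=1+2=3
L[9]='r': occ=3, LF[9]=C('r')+3=1+3=4
L[10]='r': occ=4, LF[10]=C('r')+4=1+4=5
L[11]='r': occ=5, LF[11]=C('r')+5=1+5=6
L[12]='t': occ=4, LF[12]=C('t')+4=9+4=13
L[13]='t': occ=5, LF[13]=C('t')+5=9+5=14
L[14]='t': occ=6, LF[14]=C('t')+6=9+6=15
L[15]='s': occ=1, LF[15]=C('s')+1=7+1=8

Answer: 9 10 11 1 12 2 7 0 3 4 5 6 13 14 15 8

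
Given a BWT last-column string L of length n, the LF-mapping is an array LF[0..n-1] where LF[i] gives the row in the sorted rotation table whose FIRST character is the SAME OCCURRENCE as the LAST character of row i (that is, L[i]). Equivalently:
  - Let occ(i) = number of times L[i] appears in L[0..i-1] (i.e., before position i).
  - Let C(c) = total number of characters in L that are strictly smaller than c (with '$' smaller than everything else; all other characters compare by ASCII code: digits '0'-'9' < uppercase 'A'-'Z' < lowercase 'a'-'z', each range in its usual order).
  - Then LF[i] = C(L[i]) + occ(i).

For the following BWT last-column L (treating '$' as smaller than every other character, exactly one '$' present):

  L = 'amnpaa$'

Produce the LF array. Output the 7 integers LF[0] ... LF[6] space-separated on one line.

Char counts: '$':1, 'a':3, 'm':1, 'n':1, 'p':1
C (first-col start): C('$')=0, C('a')=1, C('m')=4, C('n')=5, C('p')=6
L[0]='a': occ=0, LF[0]=C('a')+0=1+0=1
L[1]='m': occ=0, LF[1]=C('m')+0=4+0=4
L[2]='n': occ=0, LF[2]=C('n')+0=5+0=5
L[3]='p': occ=0, LF[3]=C('p')+0=6+0=6
L[4]='a': occ=1, LF[4]=C('a')+1=1+1=2
L[5]='a': occ=2, LF[5]=C('a')+2=1+2=3
L[6]='$': occ=0, LF[6]=C('$')+0=0+0=0

Answer: 1 4 5 6 2 3 0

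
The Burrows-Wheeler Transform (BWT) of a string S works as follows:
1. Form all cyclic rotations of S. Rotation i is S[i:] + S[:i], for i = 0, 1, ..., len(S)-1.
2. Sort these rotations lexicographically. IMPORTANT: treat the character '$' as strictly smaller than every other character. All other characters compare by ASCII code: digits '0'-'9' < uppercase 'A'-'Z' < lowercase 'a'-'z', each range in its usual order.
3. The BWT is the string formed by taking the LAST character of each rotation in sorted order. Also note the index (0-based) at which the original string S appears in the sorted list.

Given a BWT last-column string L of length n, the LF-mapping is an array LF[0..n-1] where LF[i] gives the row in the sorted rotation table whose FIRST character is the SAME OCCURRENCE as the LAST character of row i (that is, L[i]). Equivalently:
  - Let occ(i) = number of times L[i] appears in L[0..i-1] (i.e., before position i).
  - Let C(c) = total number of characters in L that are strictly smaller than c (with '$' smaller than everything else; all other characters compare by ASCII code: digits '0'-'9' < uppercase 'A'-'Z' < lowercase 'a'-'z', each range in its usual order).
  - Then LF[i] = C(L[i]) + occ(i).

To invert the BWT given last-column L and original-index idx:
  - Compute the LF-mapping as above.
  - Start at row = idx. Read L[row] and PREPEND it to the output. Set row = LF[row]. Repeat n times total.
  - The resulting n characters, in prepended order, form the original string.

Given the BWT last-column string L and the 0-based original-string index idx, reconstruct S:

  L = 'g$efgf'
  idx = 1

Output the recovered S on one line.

LF mapping: 4 0 1 2 5 3
Walk LF starting at row 1, prepending L[row]:
  step 1: row=1, L[1]='$', prepend. Next row=LF[1]=0
  step 2: row=0, L[0]='g', prepend. Next row=LF[0]=4
  step 3: row=4, L[4]='g', prepend. Next row=LF[4]=5
  step 4: row=5, L[5]='f', prepend. Next row=LF[5]=3
  step 5: row=3, L[3]='f', prepend. Next row=LF[3]=2
  step 6: row=2, L[2]='e', prepend. Next row=LF[2]=1
Reversed output: effgg$

Answer: effgg$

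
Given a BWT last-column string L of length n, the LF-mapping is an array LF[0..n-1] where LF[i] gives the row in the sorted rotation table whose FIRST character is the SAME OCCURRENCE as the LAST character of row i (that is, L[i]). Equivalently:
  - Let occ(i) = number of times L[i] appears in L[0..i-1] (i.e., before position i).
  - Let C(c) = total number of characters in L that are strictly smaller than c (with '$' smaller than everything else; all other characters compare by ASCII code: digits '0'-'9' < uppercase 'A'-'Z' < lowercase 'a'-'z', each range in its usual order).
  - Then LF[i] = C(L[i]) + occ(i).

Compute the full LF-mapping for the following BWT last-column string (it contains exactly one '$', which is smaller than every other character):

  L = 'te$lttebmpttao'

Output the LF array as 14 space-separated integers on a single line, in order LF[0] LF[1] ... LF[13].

Char counts: '$':1, 'a':1, 'b':1, 'e':2, 'l':1, 'm':1, 'o':1, 'p':1, 't':5
C (first-col start): C('$')=0, C('a')=1, C('b')=2, C('e')=3, C('l')=5, C('m')=6, C('o')=7, C('p')=8, C('t')=9
L[0]='t': occ=0, LF[0]=C('t')+0=9+0=9
L[1]='e': occ=0, LF[1]=C('e')+0=3+0=3
L[2]='$': occ=0, LF[2]=C('$')+0=0+0=0
L[3]='l': occ=0, LF[3]=C('l')+0=5+0=5
L[4]='t': occ=1, LF[4]=C('t')+1=9+1=10
L[5]='t': occ=2, LF[5]=C('t')+2=9+2=11
L[6]='e': occ=1, LF[6]=C('e')+1=3+1=4
L[7]='b': occ=0, LF[7]=C('b')+0=2+0=2
L[8]='m': occ=0, LF[8]=C('m')+0=6+0=6
L[9]='p': occ=0, LF[9]=C('p')+0=8+0=8
L[10]='t': occ=3, LF[10]=C('t')+3=9+3=12
L[11]='t': occ=4, LF[11]=C('t')+4=9+4=13
L[12]='a': occ=0, LF[12]=C('a')+0=1+0=1
L[13]='o': occ=0, LF[13]=C('o')+0=7+0=7

Answer: 9 3 0 5 10 11 4 2 6 8 12 13 1 7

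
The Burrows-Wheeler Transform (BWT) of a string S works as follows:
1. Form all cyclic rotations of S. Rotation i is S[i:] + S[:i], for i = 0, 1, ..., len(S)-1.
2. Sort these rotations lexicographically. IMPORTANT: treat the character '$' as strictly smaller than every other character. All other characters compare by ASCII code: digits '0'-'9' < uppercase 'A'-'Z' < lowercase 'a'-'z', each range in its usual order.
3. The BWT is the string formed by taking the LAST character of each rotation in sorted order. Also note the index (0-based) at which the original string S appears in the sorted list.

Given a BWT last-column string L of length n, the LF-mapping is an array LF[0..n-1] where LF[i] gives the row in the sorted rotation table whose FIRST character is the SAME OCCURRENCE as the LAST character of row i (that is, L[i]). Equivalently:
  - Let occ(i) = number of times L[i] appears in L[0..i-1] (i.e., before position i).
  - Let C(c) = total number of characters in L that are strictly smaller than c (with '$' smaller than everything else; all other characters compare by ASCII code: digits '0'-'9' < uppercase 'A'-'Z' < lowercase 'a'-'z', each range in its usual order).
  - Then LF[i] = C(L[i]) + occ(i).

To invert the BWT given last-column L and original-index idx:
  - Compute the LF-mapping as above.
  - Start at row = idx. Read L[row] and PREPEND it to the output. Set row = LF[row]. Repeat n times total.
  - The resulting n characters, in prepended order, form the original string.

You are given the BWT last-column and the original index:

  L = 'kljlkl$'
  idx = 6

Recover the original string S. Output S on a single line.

LF mapping: 2 4 1 5 3 6 0
Walk LF starting at row 6, prepending L[row]:
  step 1: row=6, L[6]='$', prepend. Next row=LF[6]=0
  step 2: row=0, L[0]='k', prepend. Next row=LF[0]=2
  step 3: row=2, L[2]='j', prepend. Next row=LF[2]=1
  step 4: row=1, L[1]='l', prepend. Next row=LF[1]=4
  step 5: row=4, L[4]='k', prepend. Next row=LF[4]=3
  step 6: row=3, L[3]='l', prepend. Next row=LF[3]=5
  step 7: row=5, L[5]='l', prepend. Next row=LF[5]=6
Reversed output: llkljk$

Answer: llkljk$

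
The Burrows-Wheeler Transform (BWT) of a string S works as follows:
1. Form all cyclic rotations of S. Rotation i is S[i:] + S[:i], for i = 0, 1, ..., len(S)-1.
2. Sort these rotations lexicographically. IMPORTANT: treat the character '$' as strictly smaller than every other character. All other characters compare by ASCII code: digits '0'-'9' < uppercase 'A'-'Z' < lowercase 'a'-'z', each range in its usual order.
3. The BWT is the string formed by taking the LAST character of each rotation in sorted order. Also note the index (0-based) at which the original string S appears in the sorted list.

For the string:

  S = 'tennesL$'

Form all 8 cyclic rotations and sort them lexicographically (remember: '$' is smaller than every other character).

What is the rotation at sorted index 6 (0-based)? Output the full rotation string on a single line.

Answer: sL$tenne

Derivation:
All 8 rotations (rotation i = S[i:]+S[:i]):
  rot[0] = tennesL$
  rot[1] = ennesL$t
  rot[2] = nnesL$te
  rot[3] = nesL$ten
  rot[4] = esL$tenn
  rot[5] = sL$tenne
  rot[6] = L$tennes
  rot[7] = $tennesL
Sorted (with $ < everything):
  sorted[0] = $tennesL
  sorted[1] = L$tennes
  sorted[2] = ennesL$t
  sorted[3] = esL$tenn
  sorted[4] = nesL$ten
  sorted[5] = nnesL$te
  sorted[6] = sL$tenne
  sorted[7] = tennesL$
sorted[6] = sL$tenne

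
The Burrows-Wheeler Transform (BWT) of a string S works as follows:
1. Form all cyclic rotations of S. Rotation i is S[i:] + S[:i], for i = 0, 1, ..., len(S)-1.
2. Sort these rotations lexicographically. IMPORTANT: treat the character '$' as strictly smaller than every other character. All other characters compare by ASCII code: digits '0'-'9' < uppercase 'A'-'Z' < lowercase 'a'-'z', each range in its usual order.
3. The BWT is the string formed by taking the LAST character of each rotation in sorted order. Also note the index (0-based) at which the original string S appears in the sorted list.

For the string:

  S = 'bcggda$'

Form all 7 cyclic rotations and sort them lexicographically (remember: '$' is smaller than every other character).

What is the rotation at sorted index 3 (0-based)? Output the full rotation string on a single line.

All 7 rotations (rotation i = S[i:]+S[:i]):
  rot[0] = bcggda$
  rot[1] = cggda$b
  rot[2] = ggda$bc
  rot[3] = gda$bcg
  rot[4] = da$bcgg
  rot[5] = a$bcggd
  rot[6] = $bcggda
Sorted (with $ < everything):
  sorted[0] = $bcggda
  sorted[1] = a$bcggd
  sorted[2] = bcggda$
  sorted[3] = cggda$b
  sorted[4] = da$bcgg
  sorted[5] = gda$bcg
  sorted[6] = ggda$bc
sorted[3] = cggda$b

Answer: cggda$b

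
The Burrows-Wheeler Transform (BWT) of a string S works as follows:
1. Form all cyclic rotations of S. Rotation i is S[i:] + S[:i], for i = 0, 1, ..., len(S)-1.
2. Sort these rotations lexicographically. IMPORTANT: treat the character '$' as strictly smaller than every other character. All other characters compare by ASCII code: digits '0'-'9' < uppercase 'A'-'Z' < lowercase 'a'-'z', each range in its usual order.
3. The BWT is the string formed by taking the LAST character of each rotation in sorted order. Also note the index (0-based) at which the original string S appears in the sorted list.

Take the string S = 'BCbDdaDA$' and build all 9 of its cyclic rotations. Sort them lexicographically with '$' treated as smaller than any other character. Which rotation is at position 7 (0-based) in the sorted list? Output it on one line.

Answer: bDdaDA$BC

Derivation:
All 9 rotations (rotation i = S[i:]+S[:i]):
  rot[0] = BCbDdaDA$
  rot[1] = CbDdaDA$B
  rot[2] = bDdaDA$BC
  rot[3] = DdaDA$BCb
  rot[4] = daDA$BCbD
  rot[5] = aDA$BCbDd
  rot[6] = DA$BCbDda
  rot[7] = A$BCbDdaD
  rot[8] = $BCbDdaDA
Sorted (with $ < everything):
  sorted[0] = $BCbDdaDA
  sorted[1] = A$BCbDdaD
  sorted[2] = BCbDdaDA$
  sorted[3] = CbDdaDA$B
  sorted[4] = DA$BCbDda
  sorted[5] = DdaDA$BCb
  sorted[6] = aDA$BCbDd
  sorted[7] = bDdaDA$BC
  sorted[8] = daDA$BCbD
sorted[7] = bDdaDA$BC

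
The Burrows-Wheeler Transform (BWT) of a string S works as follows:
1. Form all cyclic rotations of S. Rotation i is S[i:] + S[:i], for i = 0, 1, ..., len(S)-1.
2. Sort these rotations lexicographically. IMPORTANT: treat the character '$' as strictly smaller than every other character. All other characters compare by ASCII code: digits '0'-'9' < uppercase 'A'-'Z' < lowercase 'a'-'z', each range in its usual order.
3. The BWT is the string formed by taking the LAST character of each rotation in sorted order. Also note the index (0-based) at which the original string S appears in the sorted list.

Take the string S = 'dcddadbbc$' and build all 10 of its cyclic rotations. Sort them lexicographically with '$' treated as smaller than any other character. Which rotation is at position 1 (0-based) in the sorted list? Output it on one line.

All 10 rotations (rotation i = S[i:]+S[:i]):
  rot[0] = dcddadbbc$
  rot[1] = cddadbbc$d
  rot[2] = ddadbbc$dc
  rot[3] = dadbbc$dcd
  rot[4] = adbbc$dcdd
  rot[5] = dbbc$dcdda
  rot[6] = bbc$dcddad
  rot[7] = bc$dcddadb
  rot[8] = c$dcddadbb
  rot[9] = $dcddadbbc
Sorted (with $ < everything):
  sorted[0] = $dcddadbbc
  sorted[1] = adbbc$dcdd
  sorted[2] = bbc$dcddad
  sorted[3] = bc$dcddadb
  sorted[4] = c$dcddadbb
  sorted[5] = cddadbbc$d
  sorted[6] = dadbbc$dcd
  sorted[7] = dbbc$dcdda
  sorted[8] = dcddadbbc$
  sorted[9] = ddadbbc$dc
sorted[1] = adbbc$dcdd

Answer: adbbc$dcdd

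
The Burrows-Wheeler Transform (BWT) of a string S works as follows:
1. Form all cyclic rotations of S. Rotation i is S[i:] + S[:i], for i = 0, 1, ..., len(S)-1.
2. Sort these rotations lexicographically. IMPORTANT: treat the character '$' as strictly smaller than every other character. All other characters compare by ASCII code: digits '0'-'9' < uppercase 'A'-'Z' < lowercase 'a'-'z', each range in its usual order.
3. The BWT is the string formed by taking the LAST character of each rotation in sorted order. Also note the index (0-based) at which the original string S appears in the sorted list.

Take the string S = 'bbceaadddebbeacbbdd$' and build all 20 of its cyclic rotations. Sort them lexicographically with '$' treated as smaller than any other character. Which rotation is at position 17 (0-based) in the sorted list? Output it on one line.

All 20 rotations (rotation i = S[i:]+S[:i]):
  rot[0] = bbceaadddebbeacbbdd$
  rot[1] = bceaadddebbeacbbdd$b
  rot[2] = ceaadddebbeacbbdd$bb
  rot[3] = eaadddebbeacbbdd$bbc
  rot[4] = aadddebbeacbbdd$bbce
  rot[5] = adddebbeacbbdd$bbcea
  rot[6] = dddebbeacbbdd$bbceaa
  rot[7] = ddebbeacbbdd$bbceaad
  rot[8] = debbeacbbdd$bbceaadd
  rot[9] = ebbeacbbdd$bbceaaddd
  rot[10] = bbeacbbdd$bbceaaddde
  rot[11] = beacbbdd$bbceaadddeb
  rot[12] = eacbbdd$bbceaadddebb
  rot[13] = acbbdd$bbceaadddebbe
  rot[14] = cbbdd$bbceaadddebbea
  rot[15] = bbdd$bbceaadddebbeac
  rot[16] = bdd$bbceaadddebbeacb
  rot[17] = dd$bbceaadddebbeacbb
  rot[18] = d$bbceaadddebbeacbbd
  rot[19] = $bbceaadddebbeacbbdd
Sorted (with $ < everything):
  sorted[0] = $bbceaadddebbeacbbdd
  sorted[1] = aadddebbeacbbdd$bbce
  sorted[2] = acbbdd$bbceaadddebbe
  sorted[3] = adddebbeacbbdd$bbcea
  sorted[4] = bbceaadddebbeacbbdd$
  sorted[5] = bbdd$bbceaadddebbeac
  sorted[6] = bbeacbbdd$bbceaaddde
  sorted[7] = bceaadddebbeacbbdd$b
  sorted[8] = bdd$bbceaadddebbeacb
  sorted[9] = beacbbdd$bbceaadddeb
  sorted[10] = cbbdd$bbceaadddebbea
  sorted[11] = ceaadddebbeacbbdd$bb
  sorted[12] = d$bbceaadddebbeacbbd
  sorted[13] = dd$bbceaadddebbeacbb
  sorted[14] = dddebbeacbbdd$bbceaa
  sorted[15] = ddebbeacbbdd$bbceaad
  sorted[16] = debbeacbbdd$bbceaadd
  sorted[17] = eaadddebbeacbbdd$bbc
  sorted[18] = eacbbdd$bbceaadddebb
  sorted[19] = ebbeacbbdd$bbceaaddd
sorted[17] = eaadddebbeacbbdd$bbc

Answer: eaadddebbeacbbdd$bbc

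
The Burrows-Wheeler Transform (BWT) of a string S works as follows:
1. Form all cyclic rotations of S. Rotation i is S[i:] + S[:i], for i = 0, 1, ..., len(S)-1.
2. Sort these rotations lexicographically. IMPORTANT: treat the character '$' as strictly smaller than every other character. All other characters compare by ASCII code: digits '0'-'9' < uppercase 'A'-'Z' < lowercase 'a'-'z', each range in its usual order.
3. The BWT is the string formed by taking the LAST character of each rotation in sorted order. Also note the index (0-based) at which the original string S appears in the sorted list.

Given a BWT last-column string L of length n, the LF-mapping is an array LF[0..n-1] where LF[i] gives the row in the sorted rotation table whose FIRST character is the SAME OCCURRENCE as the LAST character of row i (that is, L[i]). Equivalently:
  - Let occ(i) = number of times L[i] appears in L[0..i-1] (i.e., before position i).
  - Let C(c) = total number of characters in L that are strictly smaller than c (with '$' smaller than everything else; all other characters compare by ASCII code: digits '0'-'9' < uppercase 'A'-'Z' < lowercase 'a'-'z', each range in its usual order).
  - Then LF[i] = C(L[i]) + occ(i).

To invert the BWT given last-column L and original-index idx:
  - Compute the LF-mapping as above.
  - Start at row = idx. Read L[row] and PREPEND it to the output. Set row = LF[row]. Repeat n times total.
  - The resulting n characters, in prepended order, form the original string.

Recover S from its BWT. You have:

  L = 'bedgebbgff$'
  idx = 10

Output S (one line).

LF mapping: 1 5 4 9 6 2 3 10 7 8 0
Walk LF starting at row 10, prepending L[row]:
  step 1: row=10, L[10]='$', prepend. Next row=LF[10]=0
  step 2: row=0, L[0]='b', prepend. Next row=LF[0]=1
  step 3: row=1, L[1]='e', prepend. Next row=LF[1]=5
  step 4: row=5, L[5]='b', prepend. Next row=LF[5]=2
  step 5: row=2, L[2]='d', prepend. Next row=LF[2]=4
  step 6: row=4, L[4]='e', prepend. Next row=LF[4]=6
  step 7: row=6, L[6]='b', prepend. Next row=LF[6]=3
  step 8: row=3, L[3]='g', prepend. Next row=LF[3]=9
  step 9: row=9, L[9]='f', prepend. Next row=LF[9]=8
  step 10: row=8, L[8]='f', prepend. Next row=LF[8]=7
  step 11: row=7, L[7]='g', prepend. Next row=LF[7]=10
Reversed output: gffgbedbeb$

Answer: gffgbedbeb$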